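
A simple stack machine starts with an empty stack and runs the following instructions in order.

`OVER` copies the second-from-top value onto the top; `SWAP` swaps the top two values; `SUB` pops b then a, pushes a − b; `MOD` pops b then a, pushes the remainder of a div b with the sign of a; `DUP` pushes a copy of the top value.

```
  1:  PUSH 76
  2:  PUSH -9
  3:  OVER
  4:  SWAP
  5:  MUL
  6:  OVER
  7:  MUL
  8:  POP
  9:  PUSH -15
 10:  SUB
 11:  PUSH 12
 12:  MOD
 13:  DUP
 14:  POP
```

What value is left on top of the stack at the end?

PUSH 76  → 76
PUSH -9  → 76 -9
OVER     → 76 -9 76
SWAP     → 76 76 -9
MUL      → 76 -684
OVER     → 76 -684 76
MUL      → 76 -51984
POP      → 76
PUSH -15 → 76 -15
SUB      → 91
PUSH 12  → 91 12
MOD      → 7
DUP      → 7 7
POP      → 7

7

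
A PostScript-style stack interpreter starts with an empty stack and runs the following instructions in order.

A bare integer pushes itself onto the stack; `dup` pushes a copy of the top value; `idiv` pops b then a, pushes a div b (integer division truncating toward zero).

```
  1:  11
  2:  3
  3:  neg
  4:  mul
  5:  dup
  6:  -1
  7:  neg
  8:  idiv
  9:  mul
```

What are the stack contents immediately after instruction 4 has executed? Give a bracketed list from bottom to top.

11   11
3    11 3
neg  11 -3
mul  -33

[-33]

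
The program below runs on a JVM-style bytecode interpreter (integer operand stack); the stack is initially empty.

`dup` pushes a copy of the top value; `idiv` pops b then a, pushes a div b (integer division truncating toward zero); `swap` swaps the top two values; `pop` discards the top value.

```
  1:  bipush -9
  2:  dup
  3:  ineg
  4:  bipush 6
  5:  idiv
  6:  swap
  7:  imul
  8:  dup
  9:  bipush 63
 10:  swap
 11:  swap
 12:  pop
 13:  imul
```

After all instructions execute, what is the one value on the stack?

81

bipush -9  -9
dup        -9 -9
ineg       -9 9
bipush 6   -9 9 6
idiv       -9 1
swap       1 -9
imul       -9
dup        -9 -9
bipush 63  -9 -9 63
swap       -9 63 -9
swap       -9 -9 63
pop        -9 -9
imul       81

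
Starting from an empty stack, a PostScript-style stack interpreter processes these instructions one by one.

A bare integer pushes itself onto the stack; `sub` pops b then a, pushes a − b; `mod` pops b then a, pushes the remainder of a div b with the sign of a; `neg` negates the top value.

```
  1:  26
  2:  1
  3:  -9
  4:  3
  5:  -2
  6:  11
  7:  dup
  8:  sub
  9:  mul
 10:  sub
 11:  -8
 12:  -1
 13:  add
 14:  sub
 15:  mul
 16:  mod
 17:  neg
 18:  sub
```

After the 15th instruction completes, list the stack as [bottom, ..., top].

[26, 1, -108]

26  → [26]
1   → [26, 1]
-9  → [26, 1, -9]
3   → [26, 1, -9, 3]
-2  → [26, 1, -9, 3, -2]
11  → [26, 1, -9, 3, -2, 11]
dup → [26, 1, -9, 3, -2, 11, 11]
sub → [26, 1, -9, 3, -2, 0]
mul → [26, 1, -9, 3, 0]
sub → [26, 1, -9, 3]
-8  → [26, 1, -9, 3, -8]
-1  → [26, 1, -9, 3, -8, -1]
add → [26, 1, -9, 3, -9]
sub → [26, 1, -9, 12]
mul → [26, 1, -108]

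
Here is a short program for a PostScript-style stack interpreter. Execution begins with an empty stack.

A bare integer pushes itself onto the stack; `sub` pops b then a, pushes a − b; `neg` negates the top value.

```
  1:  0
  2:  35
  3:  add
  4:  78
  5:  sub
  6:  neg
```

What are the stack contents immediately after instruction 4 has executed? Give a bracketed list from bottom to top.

0    0
35   0 35
add  35
78   35 78

[35, 78]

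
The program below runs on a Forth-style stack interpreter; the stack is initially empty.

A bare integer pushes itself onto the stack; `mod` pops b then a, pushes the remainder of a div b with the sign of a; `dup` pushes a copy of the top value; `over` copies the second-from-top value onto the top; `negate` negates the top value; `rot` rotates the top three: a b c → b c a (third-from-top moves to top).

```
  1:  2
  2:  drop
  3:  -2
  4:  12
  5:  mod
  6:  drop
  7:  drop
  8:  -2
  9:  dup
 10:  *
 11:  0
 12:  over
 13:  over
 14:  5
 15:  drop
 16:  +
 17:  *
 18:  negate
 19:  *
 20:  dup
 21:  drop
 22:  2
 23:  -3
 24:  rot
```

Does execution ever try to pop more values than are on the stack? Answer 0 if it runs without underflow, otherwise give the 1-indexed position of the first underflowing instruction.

7

2    -> [2]
drop -> []
-2   -> [-2]
12   -> [-2, 12]
mod  -> [-2]
drop -> []
drop  — needs 1 operand, stack has 0 → underflow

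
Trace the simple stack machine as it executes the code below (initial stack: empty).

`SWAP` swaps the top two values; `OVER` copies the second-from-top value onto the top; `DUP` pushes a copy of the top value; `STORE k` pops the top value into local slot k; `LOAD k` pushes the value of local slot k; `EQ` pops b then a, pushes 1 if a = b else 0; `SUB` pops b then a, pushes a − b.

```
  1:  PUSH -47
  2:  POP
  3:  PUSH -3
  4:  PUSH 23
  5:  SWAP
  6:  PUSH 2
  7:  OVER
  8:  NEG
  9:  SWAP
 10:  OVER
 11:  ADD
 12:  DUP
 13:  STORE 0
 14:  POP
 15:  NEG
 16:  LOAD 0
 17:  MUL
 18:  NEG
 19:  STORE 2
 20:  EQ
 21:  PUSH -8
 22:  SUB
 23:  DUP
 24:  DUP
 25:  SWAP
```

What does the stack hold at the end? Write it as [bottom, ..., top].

PUSH -47  [-47]
POP       []
PUSH -3   [-3]
PUSH 23   [-3, 23]
SWAP      [23, -3]
PUSH 2    [23, -3, 2]
OVER      [23, -3, 2, -3]
NEG       [23, -3, 2, 3]
SWAP      [23, -3, 3, 2]
OVER      [23, -3, 3, 2, 3]
ADD       [23, -3, 3, 5]
DUP       [23, -3, 3, 5, 5]
STORE 0   [23, -3, 3, 5]
POP       [23, -3, 3]
NEG       [23, -3, -3]
LOAD 0    [23, -3, -3, 5]
MUL       [23, -3, -15]
NEG       [23, -3, 15]
STORE 2   [23, -3]
EQ        [0]
PUSH -8   [0, -8]
SUB       [8]
DUP       [8, 8]
DUP       [8, 8, 8]
SWAP      [8, 8, 8]

[8, 8, 8]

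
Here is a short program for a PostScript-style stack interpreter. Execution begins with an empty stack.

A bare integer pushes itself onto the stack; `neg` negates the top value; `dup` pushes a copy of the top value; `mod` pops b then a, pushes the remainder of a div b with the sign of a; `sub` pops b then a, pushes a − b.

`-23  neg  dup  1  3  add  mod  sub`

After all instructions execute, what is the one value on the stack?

20

-23 : -23
neg : 23
dup : 23 23
1   : 23 23 1
3   : 23 23 1 3
add : 23 23 4
mod : 23 3
sub : 20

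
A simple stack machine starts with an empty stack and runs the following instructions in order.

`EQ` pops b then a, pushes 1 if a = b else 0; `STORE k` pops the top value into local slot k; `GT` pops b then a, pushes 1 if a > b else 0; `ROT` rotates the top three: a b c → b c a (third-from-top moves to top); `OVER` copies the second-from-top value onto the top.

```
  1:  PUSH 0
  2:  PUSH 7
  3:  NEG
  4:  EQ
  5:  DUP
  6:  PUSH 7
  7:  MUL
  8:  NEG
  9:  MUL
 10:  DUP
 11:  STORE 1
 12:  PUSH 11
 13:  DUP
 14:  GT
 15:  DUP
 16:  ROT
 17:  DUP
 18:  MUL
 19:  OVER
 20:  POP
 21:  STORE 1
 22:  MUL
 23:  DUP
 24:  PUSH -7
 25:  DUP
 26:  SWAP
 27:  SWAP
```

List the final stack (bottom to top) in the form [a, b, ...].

PUSH 0  -> 0
PUSH 7  -> 0 7
NEG     -> 0 -7
EQ      -> 0
DUP     -> 0 0
PUSH 7  -> 0 0 7
MUL     -> 0 0
NEG     -> 0 0
MUL     -> 0
DUP     -> 0 0
STORE 1 -> 0
PUSH 11 -> 0 11
DUP     -> 0 11 11
GT      -> 0 0
DUP     -> 0 0 0
ROT     -> 0 0 0
DUP     -> 0 0 0 0
MUL     -> 0 0 0
OVER    -> 0 0 0 0
POP     -> 0 0 0
STORE 1 -> 0 0
MUL     -> 0
DUP     -> 0 0
PUSH -7 -> 0 0 -7
DUP     -> 0 0 -7 -7
SWAP    -> 0 0 -7 -7
SWAP    -> 0 0 -7 -7

[0, 0, -7, -7]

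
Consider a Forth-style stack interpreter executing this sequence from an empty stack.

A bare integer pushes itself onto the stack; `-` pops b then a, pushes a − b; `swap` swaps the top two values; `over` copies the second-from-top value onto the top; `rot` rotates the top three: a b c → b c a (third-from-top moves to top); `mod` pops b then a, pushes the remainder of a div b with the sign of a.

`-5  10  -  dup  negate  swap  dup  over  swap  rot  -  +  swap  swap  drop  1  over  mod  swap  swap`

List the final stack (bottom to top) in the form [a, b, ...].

-5     -> -5
10     -> -5 10
-      -> -15
dup    -> -15 -15
negate -> -15 15
swap   -> 15 -15
dup    -> 15 -15 -15
over   -> 15 -15 -15 -15
swap   -> 15 -15 -15 -15
rot    -> 15 -15 -15 -15
-      -> 15 -15 0
+      -> 15 -15
swap   -> -15 15
swap   -> 15 -15
drop   -> 15
1      -> 15 1
over   -> 15 1 15
mod    -> 15 1
swap   -> 1 15
swap   -> 15 1

[15, 1]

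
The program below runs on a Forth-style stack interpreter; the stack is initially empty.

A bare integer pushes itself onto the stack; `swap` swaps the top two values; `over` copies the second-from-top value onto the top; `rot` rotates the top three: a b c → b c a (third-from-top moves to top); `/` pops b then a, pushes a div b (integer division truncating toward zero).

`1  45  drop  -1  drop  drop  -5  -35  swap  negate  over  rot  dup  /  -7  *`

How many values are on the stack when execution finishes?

1      -> 1
45     -> 1 45
drop   -> 1
-1     -> 1 -1
drop   -> 1
drop   -> (empty)
-5     -> -5
-35    -> -5 -35
swap   -> -35 -5
negate -> -35 5
over   -> -35 5 -35
rot    -> 5 -35 -35
dup    -> 5 -35 -35 -35
/      -> 5 -35 1
-7     -> 5 -35 1 -7
*      -> 5 -35 -7

3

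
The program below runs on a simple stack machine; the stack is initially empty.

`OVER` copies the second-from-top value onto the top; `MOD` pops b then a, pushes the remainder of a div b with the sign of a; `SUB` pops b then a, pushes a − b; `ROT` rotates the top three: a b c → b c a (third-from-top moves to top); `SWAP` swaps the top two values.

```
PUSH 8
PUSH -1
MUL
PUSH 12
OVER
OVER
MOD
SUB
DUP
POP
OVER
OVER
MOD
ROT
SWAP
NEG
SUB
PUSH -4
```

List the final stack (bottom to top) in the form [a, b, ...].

PUSH 8  → 8
PUSH -1 → 8 -1
MUL     → -8
PUSH 12 → -8 12
OVER    → -8 12 -8
OVER    → -8 12 -8 12
MOD     → -8 12 -8
SUB     → -8 20
DUP     → -8 20 20
POP     → -8 20
OVER    → -8 20 -8
OVER    → -8 20 -8 20
MOD     → -8 20 -8
ROT     → 20 -8 -8
SWAP    → 20 -8 -8
NEG     → 20 -8 8
SUB     → 20 -16
PUSH -4 → 20 -16 -4

[20, -16, -4]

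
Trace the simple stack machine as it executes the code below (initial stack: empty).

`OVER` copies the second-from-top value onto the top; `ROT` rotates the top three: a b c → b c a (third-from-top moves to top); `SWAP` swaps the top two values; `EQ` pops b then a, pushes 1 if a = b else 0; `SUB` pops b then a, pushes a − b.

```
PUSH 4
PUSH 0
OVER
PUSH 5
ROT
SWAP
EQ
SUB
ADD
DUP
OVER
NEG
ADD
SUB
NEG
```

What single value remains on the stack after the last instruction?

-8

PUSH 4 -> 4
PUSH 0 -> 4 0
OVER   -> 4 0 4
PUSH 5 -> 4 0 4 5
ROT    -> 4 4 5 0
SWAP   -> 4 4 0 5
EQ     -> 4 4 0
SUB    -> 4 4
ADD    -> 8
DUP    -> 8 8
OVER   -> 8 8 8
NEG    -> 8 8 -8
ADD    -> 8 0
SUB    -> 8
NEG    -> -8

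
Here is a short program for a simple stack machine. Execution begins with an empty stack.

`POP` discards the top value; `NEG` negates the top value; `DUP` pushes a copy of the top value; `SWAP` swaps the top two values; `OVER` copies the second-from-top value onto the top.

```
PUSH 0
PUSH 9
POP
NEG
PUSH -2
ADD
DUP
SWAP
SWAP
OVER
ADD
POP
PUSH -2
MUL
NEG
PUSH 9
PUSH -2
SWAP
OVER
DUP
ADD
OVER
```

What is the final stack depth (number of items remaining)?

PUSH 0   0
PUSH 9   0 9
POP      0
NEG      0
PUSH -2  0 -2
ADD      -2
DUP      -2 -2
SWAP     -2 -2
SWAP     -2 -2
OVER     -2 -2 -2
ADD      -2 -4
POP      -2
PUSH -2  -2 -2
MUL      4
NEG      -4
PUSH 9   -4 9
PUSH -2  -4 9 -2
SWAP     -4 -2 9
OVER     -4 -2 9 -2
DUP      -4 -2 9 -2 -2
ADD      -4 -2 9 -4
OVER     -4 -2 9 -4 9

5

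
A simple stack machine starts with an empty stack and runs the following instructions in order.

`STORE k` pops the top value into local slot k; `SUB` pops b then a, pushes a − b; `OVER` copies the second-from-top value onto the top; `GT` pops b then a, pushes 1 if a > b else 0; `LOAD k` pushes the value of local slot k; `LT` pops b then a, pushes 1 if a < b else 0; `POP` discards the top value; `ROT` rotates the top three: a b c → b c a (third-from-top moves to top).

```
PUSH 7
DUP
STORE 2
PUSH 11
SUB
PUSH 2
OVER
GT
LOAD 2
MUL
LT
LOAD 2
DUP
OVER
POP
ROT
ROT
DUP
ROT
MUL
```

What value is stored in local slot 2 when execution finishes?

7

PUSH 7  → 7
DUP     → 7 7
STORE 2 → 7
PUSH 11 → 7 11
SUB     → -4
PUSH 2  → -4 2
OVER    → -4 2 -4
GT      → -4 1
LOAD 2  → -4 1 7
MUL     → -4 7
LT      → 1
LOAD 2  → 1 7
DUP     → 1 7 7
OVER    → 1 7 7 7
POP     → 1 7 7
ROT     → 7 7 1
ROT     → 7 1 7
DUP     → 7 1 7 7
ROT     → 7 7 7 1
MUL     → 7 7 7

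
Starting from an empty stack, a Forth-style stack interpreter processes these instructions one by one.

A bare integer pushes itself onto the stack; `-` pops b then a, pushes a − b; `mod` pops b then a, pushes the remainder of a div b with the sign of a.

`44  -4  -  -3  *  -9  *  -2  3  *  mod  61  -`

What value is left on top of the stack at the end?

44  → [44]
-4  → [44, -4]
-   → [48]
-3  → [48, -3]
*   → [-144]
-9  → [-144, -9]
*   → [1296]
-2  → [1296, -2]
3   → [1296, -2, 3]
*   → [1296, -6]
mod → [0]
61  → [0, 61]
-   → [-61]

-61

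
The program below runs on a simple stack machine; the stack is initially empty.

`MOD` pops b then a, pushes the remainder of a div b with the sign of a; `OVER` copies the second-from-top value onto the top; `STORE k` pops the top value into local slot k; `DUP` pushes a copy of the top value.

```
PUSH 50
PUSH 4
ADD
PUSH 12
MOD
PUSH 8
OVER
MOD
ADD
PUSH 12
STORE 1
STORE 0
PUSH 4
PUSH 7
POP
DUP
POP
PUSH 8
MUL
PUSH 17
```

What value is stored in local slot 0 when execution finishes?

PUSH 50  50
PUSH 4   50 4
ADD      54
PUSH 12  54 12
MOD      6
PUSH 8   6 8
OVER     6 8 6
MOD      6 2
ADD      8
PUSH 12  8 12
STORE 1  8
STORE 0  (empty)
PUSH 4   4
PUSH 7   4 7
POP      4
DUP      4 4
POP      4
PUSH 8   4 8
MUL      32
PUSH 17  32 17

8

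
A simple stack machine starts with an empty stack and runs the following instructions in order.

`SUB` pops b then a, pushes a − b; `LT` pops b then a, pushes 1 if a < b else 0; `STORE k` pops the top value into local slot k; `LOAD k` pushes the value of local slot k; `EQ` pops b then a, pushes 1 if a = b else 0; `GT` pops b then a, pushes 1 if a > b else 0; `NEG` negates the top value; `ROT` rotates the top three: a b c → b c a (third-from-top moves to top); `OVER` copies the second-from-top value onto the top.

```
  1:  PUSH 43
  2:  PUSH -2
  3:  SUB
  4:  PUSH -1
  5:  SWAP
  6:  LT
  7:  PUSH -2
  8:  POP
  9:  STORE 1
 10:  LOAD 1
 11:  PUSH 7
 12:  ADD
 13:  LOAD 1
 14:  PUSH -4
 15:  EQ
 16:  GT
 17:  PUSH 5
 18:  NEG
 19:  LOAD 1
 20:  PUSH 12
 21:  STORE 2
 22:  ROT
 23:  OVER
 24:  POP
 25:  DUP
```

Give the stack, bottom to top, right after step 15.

[8, 0]

PUSH 43 -> [43]
PUSH -2 -> [43, -2]
SUB     -> [45]
PUSH -1 -> [45, -1]
SWAP    -> [-1, 45]
LT      -> [1]
PUSH -2 -> [1, -2]
POP     -> [1]
STORE 1 -> []
LOAD 1  -> [1]
PUSH 7  -> [1, 7]
ADD     -> [8]
LOAD 1  -> [8, 1]
PUSH -4 -> [8, 1, -4]
EQ      -> [8, 0]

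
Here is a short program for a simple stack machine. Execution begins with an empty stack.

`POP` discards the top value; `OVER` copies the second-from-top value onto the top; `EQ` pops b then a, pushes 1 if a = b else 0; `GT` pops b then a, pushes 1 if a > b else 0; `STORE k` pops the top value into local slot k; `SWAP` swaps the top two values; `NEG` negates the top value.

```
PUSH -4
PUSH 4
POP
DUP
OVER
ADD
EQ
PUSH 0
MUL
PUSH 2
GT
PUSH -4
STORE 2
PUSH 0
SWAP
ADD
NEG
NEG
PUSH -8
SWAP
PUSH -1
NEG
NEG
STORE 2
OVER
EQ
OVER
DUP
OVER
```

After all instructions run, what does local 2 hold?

PUSH -4 → [-4]
PUSH 4  → [-4, 4]
POP     → [-4]
DUP     → [-4, -4]
OVER    → [-4, -4, -4]
ADD     → [-4, -8]
EQ      → [0]
PUSH 0  → [0, 0]
MUL     → [0]
PUSH 2  → [0, 2]
GT      → [0]
PUSH -4 → [0, -4]
STORE 2 → [0]
PUSH 0  → [0, 0]
SWAP    → [0, 0]
ADD     → [0]
NEG     → [0]
NEG     → [0]
PUSH -8 → [0, -8]
SWAP    → [-8, 0]
PUSH -1 → [-8, 0, -1]
NEG     → [-8, 0, 1]
NEG     → [-8, 0, -1]
STORE 2 → [-8, 0]
OVER    → [-8, 0, -8]
EQ      → [-8, 0]
OVER    → [-8, 0, -8]
DUP     → [-8, 0, -8, -8]
OVER    → [-8, 0, -8, -8, -8]

-1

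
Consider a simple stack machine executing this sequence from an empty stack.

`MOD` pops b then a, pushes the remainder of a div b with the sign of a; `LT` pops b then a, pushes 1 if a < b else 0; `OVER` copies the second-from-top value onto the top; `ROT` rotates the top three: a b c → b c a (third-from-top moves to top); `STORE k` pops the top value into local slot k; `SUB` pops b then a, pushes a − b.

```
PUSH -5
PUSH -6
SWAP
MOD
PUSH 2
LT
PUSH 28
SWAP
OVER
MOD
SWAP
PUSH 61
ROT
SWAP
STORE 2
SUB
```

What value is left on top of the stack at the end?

PUSH -5 -> [-5]
PUSH -6 -> [-5, -6]
SWAP    -> [-6, -5]
MOD     -> [-1]
PUSH 2  -> [-1, 2]
LT      -> [1]
PUSH 28 -> [1, 28]
SWAP    -> [28, 1]
OVER    -> [28, 1, 28]
MOD     -> [28, 1]
SWAP    -> [1, 28]
PUSH 61 -> [1, 28, 61]
ROT     -> [28, 61, 1]
SWAP    -> [28, 1, 61]
STORE 2 -> [28, 1]
SUB     -> [27]

27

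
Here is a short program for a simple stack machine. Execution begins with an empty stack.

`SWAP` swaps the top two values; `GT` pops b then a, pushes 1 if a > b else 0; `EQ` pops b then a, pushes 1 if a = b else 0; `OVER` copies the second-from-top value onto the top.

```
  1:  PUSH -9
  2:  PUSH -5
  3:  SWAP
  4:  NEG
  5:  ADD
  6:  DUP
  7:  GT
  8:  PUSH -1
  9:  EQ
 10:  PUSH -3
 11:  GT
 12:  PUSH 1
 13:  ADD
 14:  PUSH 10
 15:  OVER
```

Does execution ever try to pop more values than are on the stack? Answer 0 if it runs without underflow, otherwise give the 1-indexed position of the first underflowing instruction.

0

PUSH -9 : [-9]
PUSH -5 : [-9, -5]
SWAP    : [-5, -9]
NEG     : [-5, 9]
ADD     : [4]
DUP     : [4, 4]
GT      : [0]
PUSH -1 : [0, -1]
EQ      : [0]
PUSH -3 : [0, -3]
GT      : [1]
PUSH 1  : [1, 1]
ADD     : [2]
PUSH 10 : [2, 10]
OVER    : [2, 10, 2]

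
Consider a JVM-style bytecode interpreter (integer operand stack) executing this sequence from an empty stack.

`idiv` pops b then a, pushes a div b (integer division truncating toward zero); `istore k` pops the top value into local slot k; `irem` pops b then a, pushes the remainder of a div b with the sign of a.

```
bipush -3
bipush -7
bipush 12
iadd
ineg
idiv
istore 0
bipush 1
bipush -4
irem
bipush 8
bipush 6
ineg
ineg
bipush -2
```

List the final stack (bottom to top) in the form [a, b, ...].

bipush -3 -> -3
bipush -7 -> -3 -7
bipush 12 -> -3 -7 12
iadd      -> -3 5
ineg      -> -3 -5
idiv      -> 0
istore 0  -> (empty)
bipush 1  -> 1
bipush -4 -> 1 -4
irem      -> 1
bipush 8  -> 1 8
bipush 6  -> 1 8 6
ineg      -> 1 8 -6
ineg      -> 1 8 6
bipush -2 -> 1 8 6 -2

[1, 8, 6, -2]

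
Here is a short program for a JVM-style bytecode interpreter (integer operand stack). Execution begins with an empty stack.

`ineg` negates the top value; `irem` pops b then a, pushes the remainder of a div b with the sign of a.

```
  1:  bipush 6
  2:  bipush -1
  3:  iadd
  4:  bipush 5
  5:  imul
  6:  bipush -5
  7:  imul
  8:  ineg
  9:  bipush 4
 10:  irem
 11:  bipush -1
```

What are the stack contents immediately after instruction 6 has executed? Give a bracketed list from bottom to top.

bipush 6   [6]
bipush -1  [6, -1]
iadd       [5]
bipush 5   [5, 5]
imul       [25]
bipush -5  [25, -5]

[25, -5]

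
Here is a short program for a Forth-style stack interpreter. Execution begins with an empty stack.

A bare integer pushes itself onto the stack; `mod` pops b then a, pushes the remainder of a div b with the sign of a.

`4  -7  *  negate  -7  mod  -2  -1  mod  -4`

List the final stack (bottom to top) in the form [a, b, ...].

4      → 4
-7     → 4 -7
*      → -28
negate → 28
-7     → 28 -7
mod    → 0
-2     → 0 -2
-1     → 0 -2 -1
mod    → 0 0
-4     → 0 0 -4

[0, 0, -4]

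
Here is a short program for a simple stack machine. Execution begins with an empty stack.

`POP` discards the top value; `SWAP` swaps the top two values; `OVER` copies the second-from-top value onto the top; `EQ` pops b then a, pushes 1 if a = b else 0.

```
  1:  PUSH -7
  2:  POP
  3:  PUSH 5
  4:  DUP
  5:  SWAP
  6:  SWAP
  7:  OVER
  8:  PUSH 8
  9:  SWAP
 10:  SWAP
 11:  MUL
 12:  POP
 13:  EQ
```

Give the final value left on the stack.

1

PUSH -7 -> -7
POP     -> (empty)
PUSH 5  -> 5
DUP     -> 5 5
SWAP    -> 5 5
SWAP    -> 5 5
OVER    -> 5 5 5
PUSH 8  -> 5 5 5 8
SWAP    -> 5 5 8 5
SWAP    -> 5 5 5 8
MUL     -> 5 5 40
POP     -> 5 5
EQ      -> 1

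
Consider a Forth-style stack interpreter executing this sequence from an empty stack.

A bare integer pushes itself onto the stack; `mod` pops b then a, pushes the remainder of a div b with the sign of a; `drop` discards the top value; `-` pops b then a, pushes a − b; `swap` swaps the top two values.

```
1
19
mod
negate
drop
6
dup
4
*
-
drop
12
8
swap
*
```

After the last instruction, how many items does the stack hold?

1      → 1
19     → 1 19
mod    → 1
negate → -1
drop   → (empty)
6      → 6
dup    → 6 6
4      → 6 6 4
*      → 6 24
-      → -18
drop   → (empty)
12     → 12
8      → 12 8
swap   → 8 12
*      → 96

1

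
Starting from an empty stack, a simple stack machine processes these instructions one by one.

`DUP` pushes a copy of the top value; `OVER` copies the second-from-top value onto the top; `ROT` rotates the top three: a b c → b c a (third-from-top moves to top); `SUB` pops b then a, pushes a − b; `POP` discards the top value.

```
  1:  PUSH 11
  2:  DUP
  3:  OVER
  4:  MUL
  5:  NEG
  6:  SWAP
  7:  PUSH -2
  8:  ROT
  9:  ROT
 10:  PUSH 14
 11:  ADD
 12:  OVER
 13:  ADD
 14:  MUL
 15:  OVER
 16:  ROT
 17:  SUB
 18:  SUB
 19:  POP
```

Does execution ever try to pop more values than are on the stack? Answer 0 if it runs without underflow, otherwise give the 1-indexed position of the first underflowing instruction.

PUSH 11  [11]
DUP      [11, 11]
OVER     [11, 11, 11]
MUL      [11, 121]
NEG      [11, -121]
SWAP     [-121, 11]
PUSH -2  [-121, 11, -2]
ROT      [11, -2, -121]
ROT      [-2, -121, 11]
PUSH 14  [-2, -121, 11, 14]
ADD      [-2, -121, 25]
OVER     [-2, -121, 25, -121]
ADD      [-2, -121, -96]
MUL      [-2, 11616]
OVER     [-2, 11616, -2]
ROT      [11616, -2, -2]
SUB      [11616, 0]
SUB      [11616]
POP      []

0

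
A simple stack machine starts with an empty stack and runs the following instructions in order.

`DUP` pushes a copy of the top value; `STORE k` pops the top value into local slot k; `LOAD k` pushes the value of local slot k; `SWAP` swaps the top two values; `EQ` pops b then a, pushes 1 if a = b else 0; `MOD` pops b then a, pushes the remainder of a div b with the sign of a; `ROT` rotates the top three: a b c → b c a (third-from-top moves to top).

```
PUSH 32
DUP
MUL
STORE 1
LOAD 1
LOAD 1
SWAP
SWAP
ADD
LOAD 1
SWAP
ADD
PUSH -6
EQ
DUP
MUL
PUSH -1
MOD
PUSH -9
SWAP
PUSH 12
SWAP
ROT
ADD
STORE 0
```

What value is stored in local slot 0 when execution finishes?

-9

PUSH 32 → 32
DUP     → 32 32
MUL     → 1024
STORE 1 → (empty)
LOAD 1  → 1024
LOAD 1  → 1024 1024
SWAP    → 1024 1024
SWAP    → 1024 1024
ADD     → 2048
LOAD 1  → 2048 1024
SWAP    → 1024 2048
ADD     → 3072
PUSH -6 → 3072 -6
EQ      → 0
DUP     → 0 0
MUL     → 0
PUSH -1 → 0 -1
MOD     → 0
PUSH -9 → 0 -9
SWAP    → -9 0
PUSH 12 → -9 0 12
SWAP    → -9 12 0
ROT     → 12 0 -9
ADD     → 12 -9
STORE 0 → 12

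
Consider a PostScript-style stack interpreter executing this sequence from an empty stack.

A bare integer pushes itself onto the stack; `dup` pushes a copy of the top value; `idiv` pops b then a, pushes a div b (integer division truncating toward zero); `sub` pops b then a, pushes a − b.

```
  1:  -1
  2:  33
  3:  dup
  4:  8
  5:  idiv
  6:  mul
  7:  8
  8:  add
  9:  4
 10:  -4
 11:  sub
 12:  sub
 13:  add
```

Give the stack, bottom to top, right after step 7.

[-1, 132, 8]

-1    [-1]
33    [-1, 33]
dup   [-1, 33, 33]
8     [-1, 33, 33, 8]
idiv  [-1, 33, 4]
mul   [-1, 132]
8     [-1, 132, 8]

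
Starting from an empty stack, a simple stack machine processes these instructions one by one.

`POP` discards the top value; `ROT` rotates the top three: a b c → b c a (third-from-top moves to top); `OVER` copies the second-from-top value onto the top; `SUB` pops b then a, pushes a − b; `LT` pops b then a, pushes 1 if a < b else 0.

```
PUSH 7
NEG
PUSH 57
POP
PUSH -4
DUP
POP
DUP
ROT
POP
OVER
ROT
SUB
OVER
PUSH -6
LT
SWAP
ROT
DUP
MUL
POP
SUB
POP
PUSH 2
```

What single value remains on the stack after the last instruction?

2

PUSH 7  -> [7]
NEG     -> [-7]
PUSH 57 -> [-7, 57]
POP     -> [-7]
PUSH -4 -> [-7, -4]
DUP     -> [-7, -4, -4]
POP     -> [-7, -4]
DUP     -> [-7, -4, -4]
ROT     -> [-4, -4, -7]
POP     -> [-4, -4]
OVER    -> [-4, -4, -4]
ROT     -> [-4, -4, -4]
SUB     -> [-4, 0]
OVER    -> [-4, 0, -4]
PUSH -6 -> [-4, 0, -4, -6]
LT      -> [-4, 0, 0]
SWAP    -> [-4, 0, 0]
ROT     -> [0, 0, -4]
DUP     -> [0, 0, -4, -4]
MUL     -> [0, 0, 16]
POP     -> [0, 0]
SUB     -> [0]
POP     -> []
PUSH 2  -> [2]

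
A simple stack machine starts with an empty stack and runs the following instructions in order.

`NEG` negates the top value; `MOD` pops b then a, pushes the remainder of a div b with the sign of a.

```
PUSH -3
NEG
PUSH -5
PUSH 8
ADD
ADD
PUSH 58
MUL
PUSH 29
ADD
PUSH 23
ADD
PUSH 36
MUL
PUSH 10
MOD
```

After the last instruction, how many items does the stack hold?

PUSH -3 : -3
NEG     : 3
PUSH -5 : 3 -5
PUSH 8  : 3 -5 8
ADD     : 3 3
ADD     : 6
PUSH 58 : 6 58
MUL     : 348
PUSH 29 : 348 29
ADD     : 377
PUSH 23 : 377 23
ADD     : 400
PUSH 36 : 400 36
MUL     : 14400
PUSH 10 : 14400 10
MOD     : 0

1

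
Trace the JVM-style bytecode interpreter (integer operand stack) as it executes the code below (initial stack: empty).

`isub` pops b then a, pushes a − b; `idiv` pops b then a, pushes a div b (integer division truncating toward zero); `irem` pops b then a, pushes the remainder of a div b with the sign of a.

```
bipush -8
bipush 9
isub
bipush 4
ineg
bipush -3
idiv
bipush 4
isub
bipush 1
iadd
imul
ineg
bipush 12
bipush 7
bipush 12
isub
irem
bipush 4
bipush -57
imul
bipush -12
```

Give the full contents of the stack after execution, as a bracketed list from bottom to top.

[-34, 2, -228, -12]

bipush -8  → -8
bipush 9   → -8 9
isub       → -17
bipush 4   → -17 4
ineg       → -17 -4
bipush -3  → -17 -4 -3
idiv       → -17 1
bipush 4   → -17 1 4
isub       → -17 -3
bipush 1   → -17 -3 1
iadd       → -17 -2
imul       → 34
ineg       → -34
bipush 12  → -34 12
bipush 7   → -34 12 7
bipush 12  → -34 12 7 12
isub       → -34 12 -5
irem       → -34 2
bipush 4   → -34 2 4
bipush -57 → -34 2 4 -57
imul       → -34 2 -228
bipush -12 → -34 2 -228 -12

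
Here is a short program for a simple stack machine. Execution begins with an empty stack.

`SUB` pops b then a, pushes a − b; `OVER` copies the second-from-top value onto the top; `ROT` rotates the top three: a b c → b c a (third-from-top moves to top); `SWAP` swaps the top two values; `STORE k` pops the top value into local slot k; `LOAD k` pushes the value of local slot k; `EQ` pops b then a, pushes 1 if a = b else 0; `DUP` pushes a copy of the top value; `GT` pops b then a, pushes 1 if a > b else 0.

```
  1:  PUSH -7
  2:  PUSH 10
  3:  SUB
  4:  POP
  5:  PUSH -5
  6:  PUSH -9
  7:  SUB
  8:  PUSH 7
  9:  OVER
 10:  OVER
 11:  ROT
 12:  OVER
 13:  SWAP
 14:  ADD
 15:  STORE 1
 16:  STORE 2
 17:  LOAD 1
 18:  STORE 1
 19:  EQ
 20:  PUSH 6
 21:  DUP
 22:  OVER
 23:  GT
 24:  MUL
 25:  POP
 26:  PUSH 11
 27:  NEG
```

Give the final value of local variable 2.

PUSH -7 → -7
PUSH 10 → -7 10
SUB     → -17
POP     → (empty)
PUSH -5 → -5
PUSH -9 → -5 -9
SUB     → 4
PUSH 7  → 4 7
OVER    → 4 7 4
OVER    → 4 7 4 7
ROT     → 4 4 7 7
OVER    → 4 4 7 7 7
SWAP    → 4 4 7 7 7
ADD     → 4 4 7 14
STORE 1 → 4 4 7
STORE 2 → 4 4
LOAD 1  → 4 4 14
STORE 1 → 4 4
EQ      → 1
PUSH 6  → 1 6
DUP     → 1 6 6
OVER    → 1 6 6 6
GT      → 1 6 0
MUL     → 1 0
POP     → 1
PUSH 11 → 1 11
NEG     → 1 -11

7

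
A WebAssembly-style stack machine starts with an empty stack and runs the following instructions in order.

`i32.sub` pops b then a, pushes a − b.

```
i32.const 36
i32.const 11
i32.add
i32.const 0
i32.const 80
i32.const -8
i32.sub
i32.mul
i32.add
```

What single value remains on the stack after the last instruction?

47

i32.const 36 -> [36]
i32.const 11 -> [36, 11]
i32.add      -> [47]
i32.const 0  -> [47, 0]
i32.const 80 -> [47, 0, 80]
i32.const -8 -> [47, 0, 80, -8]
i32.sub      -> [47, 0, 88]
i32.mul      -> [47, 0]
i32.add      -> [47]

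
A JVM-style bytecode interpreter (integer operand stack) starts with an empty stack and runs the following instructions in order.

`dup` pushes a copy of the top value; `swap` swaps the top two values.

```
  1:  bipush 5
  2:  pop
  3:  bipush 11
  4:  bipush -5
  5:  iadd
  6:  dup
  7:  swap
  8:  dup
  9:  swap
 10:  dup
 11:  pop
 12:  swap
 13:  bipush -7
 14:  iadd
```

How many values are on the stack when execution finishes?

bipush 5  : [5]
pop       : []
bipush 11 : [11]
bipush -5 : [11, -5]
iadd      : [6]
dup       : [6, 6]
swap      : [6, 6]
dup       : [6, 6, 6]
swap      : [6, 6, 6]
dup       : [6, 6, 6, 6]
pop       : [6, 6, 6]
swap      : [6, 6, 6]
bipush -7 : [6, 6, 6, -7]
iadd      : [6, 6, -1]

3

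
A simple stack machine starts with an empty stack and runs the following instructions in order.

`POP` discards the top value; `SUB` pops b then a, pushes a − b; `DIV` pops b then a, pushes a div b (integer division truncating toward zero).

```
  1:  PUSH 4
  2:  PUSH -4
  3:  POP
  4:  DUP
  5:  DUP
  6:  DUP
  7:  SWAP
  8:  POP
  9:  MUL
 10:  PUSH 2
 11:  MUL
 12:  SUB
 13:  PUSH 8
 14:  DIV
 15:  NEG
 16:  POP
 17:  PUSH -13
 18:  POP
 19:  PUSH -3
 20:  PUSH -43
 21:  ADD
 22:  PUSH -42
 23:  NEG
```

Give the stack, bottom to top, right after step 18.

[]

PUSH 4   → 4
PUSH -4  → 4 -4
POP      → 4
DUP      → 4 4
DUP      → 4 4 4
DUP      → 4 4 4 4
SWAP     → 4 4 4 4
POP      → 4 4 4
MUL      → 4 16
PUSH 2   → 4 16 2
MUL      → 4 32
SUB      → -28
PUSH 8   → -28 8
DIV      → -3
NEG      → 3
POP      → (empty)
PUSH -13 → -13
POP      → (empty)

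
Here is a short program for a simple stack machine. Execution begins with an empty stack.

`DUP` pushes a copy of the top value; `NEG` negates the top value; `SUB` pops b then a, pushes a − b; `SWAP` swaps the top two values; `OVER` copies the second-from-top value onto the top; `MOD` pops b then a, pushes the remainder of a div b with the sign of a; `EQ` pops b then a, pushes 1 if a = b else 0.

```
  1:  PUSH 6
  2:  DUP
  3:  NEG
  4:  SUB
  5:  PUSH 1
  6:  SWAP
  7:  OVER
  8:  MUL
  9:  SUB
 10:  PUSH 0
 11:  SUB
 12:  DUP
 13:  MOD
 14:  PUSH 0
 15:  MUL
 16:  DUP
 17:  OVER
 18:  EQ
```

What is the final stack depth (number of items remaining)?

PUSH 6 : 6
DUP    : 6 6
NEG    : 6 -6
SUB    : 12
PUSH 1 : 12 1
SWAP   : 1 12
OVER   : 1 12 1
MUL    : 1 12
SUB    : -11
PUSH 0 : -11 0
SUB    : -11
DUP    : -11 -11
MOD    : 0
PUSH 0 : 0 0
MUL    : 0
DUP    : 0 0
OVER   : 0 0 0
EQ     : 0 1

2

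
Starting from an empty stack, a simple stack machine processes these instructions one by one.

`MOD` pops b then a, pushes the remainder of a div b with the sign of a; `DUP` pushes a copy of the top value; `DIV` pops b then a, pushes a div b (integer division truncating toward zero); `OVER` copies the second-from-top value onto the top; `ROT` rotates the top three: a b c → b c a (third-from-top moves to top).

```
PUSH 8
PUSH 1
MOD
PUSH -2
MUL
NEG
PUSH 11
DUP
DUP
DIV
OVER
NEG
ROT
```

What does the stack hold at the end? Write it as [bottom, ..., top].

[0, 1, -11, 11]

PUSH 8  : 8
PUSH 1  : 8 1
MOD     : 0
PUSH -2 : 0 -2
MUL     : 0
NEG     : 0
PUSH 11 : 0 11
DUP     : 0 11 11
DUP     : 0 11 11 11
DIV     : 0 11 1
OVER    : 0 11 1 11
NEG     : 0 11 1 -11
ROT     : 0 1 -11 11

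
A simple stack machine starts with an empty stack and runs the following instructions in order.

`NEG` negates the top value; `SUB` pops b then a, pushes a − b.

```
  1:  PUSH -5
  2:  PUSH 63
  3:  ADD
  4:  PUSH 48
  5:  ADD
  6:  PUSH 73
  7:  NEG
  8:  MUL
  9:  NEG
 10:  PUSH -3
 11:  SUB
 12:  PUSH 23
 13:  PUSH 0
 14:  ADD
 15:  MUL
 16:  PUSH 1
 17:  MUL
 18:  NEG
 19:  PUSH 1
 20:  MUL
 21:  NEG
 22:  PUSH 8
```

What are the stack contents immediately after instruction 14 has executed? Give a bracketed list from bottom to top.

PUSH -5 → -5
PUSH 63 → -5 63
ADD     → 58
PUSH 48 → 58 48
ADD     → 106
PUSH 73 → 106 73
NEG     → 106 -73
MUL     → -7738
NEG     → 7738
PUSH -3 → 7738 -3
SUB     → 7741
PUSH 23 → 7741 23
PUSH 0  → 7741 23 0
ADD     → 7741 23

[7741, 23]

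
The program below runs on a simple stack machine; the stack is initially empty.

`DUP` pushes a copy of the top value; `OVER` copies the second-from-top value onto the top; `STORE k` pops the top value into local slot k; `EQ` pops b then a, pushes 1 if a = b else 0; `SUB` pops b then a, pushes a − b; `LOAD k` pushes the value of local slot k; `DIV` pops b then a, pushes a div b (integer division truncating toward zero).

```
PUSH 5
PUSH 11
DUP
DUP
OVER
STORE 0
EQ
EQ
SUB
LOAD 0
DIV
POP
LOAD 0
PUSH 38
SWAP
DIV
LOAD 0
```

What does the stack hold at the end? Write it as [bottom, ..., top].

PUSH 5  → 5
PUSH 11 → 5 11
DUP     → 5 11 11
DUP     → 5 11 11 11
OVER    → 5 11 11 11 11
STORE 0 → 5 11 11 11
EQ      → 5 11 1
EQ      → 5 0
SUB     → 5
LOAD 0  → 5 11
DIV     → 0
POP     → (empty)
LOAD 0  → 11
PUSH 38 → 11 38
SWAP    → 38 11
DIV     → 3
LOAD 0  → 3 11

[3, 11]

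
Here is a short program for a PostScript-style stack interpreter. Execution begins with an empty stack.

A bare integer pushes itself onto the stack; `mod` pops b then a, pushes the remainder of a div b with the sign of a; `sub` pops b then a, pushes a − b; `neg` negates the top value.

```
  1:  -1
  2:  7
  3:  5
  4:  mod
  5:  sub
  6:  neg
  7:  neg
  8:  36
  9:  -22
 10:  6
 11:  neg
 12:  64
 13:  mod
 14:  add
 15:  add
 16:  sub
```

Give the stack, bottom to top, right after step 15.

-1  → [-1]
7   → [-1, 7]
5   → [-1, 7, 5]
mod → [-1, 2]
sub → [-3]
neg → [3]
neg → [-3]
36  → [-3, 36]
-22 → [-3, 36, -22]
6   → [-3, 36, -22, 6]
neg → [-3, 36, -22, -6]
64  → [-3, 36, -22, -6, 64]
mod → [-3, 36, -22, -6]
add → [-3, 36, -28]
add → [-3, 8]

[-3, 8]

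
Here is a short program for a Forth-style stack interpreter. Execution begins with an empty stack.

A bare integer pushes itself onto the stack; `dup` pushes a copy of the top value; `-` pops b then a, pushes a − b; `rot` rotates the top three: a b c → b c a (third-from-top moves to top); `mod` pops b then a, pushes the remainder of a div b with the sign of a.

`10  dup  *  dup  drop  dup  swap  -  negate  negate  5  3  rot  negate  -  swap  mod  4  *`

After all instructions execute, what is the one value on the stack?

12

10      10
dup     10 10
*       100
dup     100 100
drop    100
dup     100 100
swap    100 100
-       0
negate  0
negate  0
5       0 5
3       0 5 3
rot     5 3 0
negate  5 3 0
-       5 3
swap    3 5
mod     3
4       3 4
*       12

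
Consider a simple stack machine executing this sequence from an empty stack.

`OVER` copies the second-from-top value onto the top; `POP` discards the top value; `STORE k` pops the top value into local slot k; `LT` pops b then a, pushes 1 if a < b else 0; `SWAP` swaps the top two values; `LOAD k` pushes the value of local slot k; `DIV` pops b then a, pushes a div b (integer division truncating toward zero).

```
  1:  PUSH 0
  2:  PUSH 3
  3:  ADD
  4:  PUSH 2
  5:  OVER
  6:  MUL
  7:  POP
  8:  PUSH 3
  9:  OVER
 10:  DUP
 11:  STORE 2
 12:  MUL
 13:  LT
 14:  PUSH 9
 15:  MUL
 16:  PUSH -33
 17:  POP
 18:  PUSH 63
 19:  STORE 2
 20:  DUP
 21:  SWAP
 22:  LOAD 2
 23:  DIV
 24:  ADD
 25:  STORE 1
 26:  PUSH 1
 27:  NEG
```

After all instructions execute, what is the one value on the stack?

PUSH 0   → 0
PUSH 3   → 0 3
ADD      → 3
PUSH 2   → 3 2
OVER     → 3 2 3
MUL      → 3 6
POP      → 3
PUSH 3   → 3 3
OVER     → 3 3 3
DUP      → 3 3 3 3
STORE 2  → 3 3 3
MUL      → 3 9
LT       → 1
PUSH 9   → 1 9
MUL      → 9
PUSH -33 → 9 -33
POP      → 9
PUSH 63  → 9 63
STORE 2  → 9
DUP      → 9 9
SWAP     → 9 9
LOAD 2   → 9 9 63
DIV      → 9 0
ADD      → 9
STORE 1  → (empty)
PUSH 1   → 1
NEG      → -1

-1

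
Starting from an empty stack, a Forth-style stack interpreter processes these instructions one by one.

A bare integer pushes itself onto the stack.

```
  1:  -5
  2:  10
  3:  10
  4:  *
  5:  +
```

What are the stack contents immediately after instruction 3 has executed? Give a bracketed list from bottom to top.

-5 : [-5]
10 : [-5, 10]
10 : [-5, 10, 10]

[-5, 10, 10]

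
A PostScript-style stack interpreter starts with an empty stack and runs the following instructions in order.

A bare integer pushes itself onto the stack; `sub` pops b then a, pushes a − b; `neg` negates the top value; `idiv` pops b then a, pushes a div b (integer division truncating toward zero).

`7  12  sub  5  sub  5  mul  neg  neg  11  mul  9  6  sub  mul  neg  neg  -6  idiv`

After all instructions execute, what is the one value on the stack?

7    -> 7
12   -> 7 12
sub  -> -5
5    -> -5 5
sub  -> -10
5    -> -10 5
mul  -> -50
neg  -> 50
neg  -> -50
11   -> -50 11
mul  -> -550
9    -> -550 9
6    -> -550 9 6
sub  -> -550 3
mul  -> -1650
neg  -> 1650
neg  -> -1650
-6   -> -1650 -6
idiv -> 275

275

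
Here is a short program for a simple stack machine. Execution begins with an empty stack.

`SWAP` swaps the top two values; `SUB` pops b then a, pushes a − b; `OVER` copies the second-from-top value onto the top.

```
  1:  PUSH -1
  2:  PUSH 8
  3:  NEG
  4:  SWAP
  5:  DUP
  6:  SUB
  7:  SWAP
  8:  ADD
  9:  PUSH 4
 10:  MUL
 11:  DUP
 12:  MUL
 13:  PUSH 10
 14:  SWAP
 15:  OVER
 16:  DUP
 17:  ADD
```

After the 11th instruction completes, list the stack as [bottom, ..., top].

PUSH -1 : -1
PUSH 8  : -1 8
NEG     : -1 -8
SWAP    : -8 -1
DUP     : -8 -1 -1
SUB     : -8 0
SWAP    : 0 -8
ADD     : -8
PUSH 4  : -8 4
MUL     : -32
DUP     : -32 -32

[-32, -32]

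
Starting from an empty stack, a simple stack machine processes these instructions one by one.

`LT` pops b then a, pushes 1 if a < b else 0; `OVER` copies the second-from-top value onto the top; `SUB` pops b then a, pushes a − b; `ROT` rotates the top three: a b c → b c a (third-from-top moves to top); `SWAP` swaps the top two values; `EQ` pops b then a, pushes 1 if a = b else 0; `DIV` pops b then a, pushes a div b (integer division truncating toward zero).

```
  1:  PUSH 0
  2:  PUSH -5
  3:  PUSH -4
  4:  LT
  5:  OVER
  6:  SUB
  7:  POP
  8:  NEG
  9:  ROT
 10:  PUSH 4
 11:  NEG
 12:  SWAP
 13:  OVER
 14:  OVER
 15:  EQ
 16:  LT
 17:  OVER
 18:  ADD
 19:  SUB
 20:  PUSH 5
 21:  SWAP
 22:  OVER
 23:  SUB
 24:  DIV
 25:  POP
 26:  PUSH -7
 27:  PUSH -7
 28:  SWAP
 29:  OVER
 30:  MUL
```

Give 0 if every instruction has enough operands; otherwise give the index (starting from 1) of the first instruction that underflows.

9

PUSH 0   0
PUSH -5  0 -5
PUSH -4  0 -5 -4
LT       0 1
OVER     0 1 0
SUB      0 1
POP      0
NEG      0
ROT  — needs 3 operands, stack has 1 → underflow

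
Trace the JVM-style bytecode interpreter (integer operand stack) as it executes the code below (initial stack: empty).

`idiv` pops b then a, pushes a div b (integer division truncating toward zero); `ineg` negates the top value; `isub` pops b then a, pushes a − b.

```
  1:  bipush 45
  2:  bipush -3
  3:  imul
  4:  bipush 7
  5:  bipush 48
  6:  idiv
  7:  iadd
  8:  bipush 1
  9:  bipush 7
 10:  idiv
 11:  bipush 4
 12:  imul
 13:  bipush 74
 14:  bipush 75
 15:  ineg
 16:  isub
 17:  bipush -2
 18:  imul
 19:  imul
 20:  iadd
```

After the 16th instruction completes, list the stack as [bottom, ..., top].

[-135, 0, 149]

bipush 45 → 45
bipush -3 → 45 -3
imul      → -135
bipush 7  → -135 7
bipush 48 → -135 7 48
idiv      → -135 0
iadd      → -135
bipush 1  → -135 1
bipush 7  → -135 1 7
idiv      → -135 0
bipush 4  → -135 0 4
imul      → -135 0
bipush 74 → -135 0 74
bipush 75 → -135 0 74 75
ineg      → -135 0 74 -75
isub      → -135 0 149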